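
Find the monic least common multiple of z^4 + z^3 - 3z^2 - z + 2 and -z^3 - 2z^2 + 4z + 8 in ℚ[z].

By polynomial division,
  z^4 + z^3 - 3z^2 - z + 2 = (-z + 1)(-z^3 - 2z^2 + 4z + 8) + (3z^2 + 3z - 6)
  -z^3 - 2z^2 + 4z + 8 = (-(1/3)z - 1/3)(3z^2 + 3z - 6) + (3z + 6)
  3z^2 + 3z - 6 = (z - 1)(3z + 6) + (0)
Last nonzero remainder: 3z + 6. Dividing through by 3 gives the monic gcd z + 2.
Then lcm(f, g) = f·g / gcd(f, g); expanding and making the result monic gives the answer.

z^6 + z^5 - 7z^4 - 5z^3 + 14z^2 + 4z - 8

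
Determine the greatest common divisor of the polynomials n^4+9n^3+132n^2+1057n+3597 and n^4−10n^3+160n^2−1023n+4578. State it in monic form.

n^2−n+109

Apply the Euclidean algorithm:
  n^4+9n^3+132n^2+1057n+3597 = (n^4−10n^3+160n^2−1023n+4578) + (19n^3−28n^2+2080n−981)
  n^4−10n^3+160n^2−1023n+4578 = ((1/19)n−162/361)(19n^3−28n^2+2080n−981) + ((13704/361)n^2−(13704/361)n+1493736/361)
  19n^3−28n^2+2080n−981 = ((6859/13704)n−1083/4568)((13704/361)n^2−(13704/361)n+1493736/361) + (0)
Last nonzero remainder: (13704/361)n^2−(13704/361)n+1493736/361. Dividing through by 13704/361 gives the monic gcd n^2−n+109.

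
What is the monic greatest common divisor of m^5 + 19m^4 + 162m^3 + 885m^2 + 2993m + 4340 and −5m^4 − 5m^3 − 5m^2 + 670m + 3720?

Euclidean algorithm in ℚ[m]:
  m^5 + 19m^4 + 162m^3 + 885m^2 + 2993m + 4340 = (−(1/5)m − 18/5)(−5m^4 − 5m^3 − 5m^2 + 670m + 3720) + (143m^3 + 1001m^2 + 6149m + 17732)
  −5m^4 − 5m^3 − 5m^2 + 670m + 3720 = (−(5/143)m + 30/143)(143m^3 + 1001m^2 + 6149m + 17732) + (0)
Last nonzero remainder: 143m^3 + 1001m^2 + 6149m + 17732. Dividing through by 143 gives the monic gcd m^3 + 7m^2 + 43m + 124.

m^3 + 7m^2 + 43m + 124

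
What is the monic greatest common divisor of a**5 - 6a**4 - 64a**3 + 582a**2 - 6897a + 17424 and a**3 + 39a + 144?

a**2 - 3a + 48

Euclidean algorithm in ℚ[a]:
  a**5 - 6a**4 - 64a**3 + 582a**2 - 6897a + 17424 = (a**2 - 6a - 103)(a**3 + 39a + 144) + (672a**2 - 2016a + 32256)
  a**3 + 39a + 144 = ((1/672)a + 1/224)(672a**2 - 2016a + 32256) + (0)
Last nonzero remainder: 672a**2 - 2016a + 32256. Dividing through by 672 gives the monic gcd a**2 - 3a + 48.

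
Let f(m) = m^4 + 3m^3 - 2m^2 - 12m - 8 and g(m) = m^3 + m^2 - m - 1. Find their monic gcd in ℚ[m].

m + 1

By polynomial division,
  m^4 + 3m^3 - 2m^2 - 12m - 8 = (m + 2)(m^3 + m^2 - m - 1) + (-3m^2 - 9m - 6)
  m^3 + m^2 - m - 1 = (-(1/3)m + 2/3)(-3m^2 - 9m - 6) + (3m + 3)
  -3m^2 - 9m - 6 = (-m - 2)(3m + 3) + (0)
Last nonzero remainder: 3m + 3. Dividing through by 3 gives the monic gcd m + 1.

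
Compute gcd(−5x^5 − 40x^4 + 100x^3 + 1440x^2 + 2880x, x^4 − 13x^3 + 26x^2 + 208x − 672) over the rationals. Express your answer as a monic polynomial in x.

Repeated division with remainder:
  −5x^5 − 40x^4 + 100x^3 + 1440x^2 + 2880x = (−5x − 105)(x^4 − 13x^3 + 26x^2 + 208x − 672) + (−1135x^3 + 5210x^2 + 21360x − 70560)
  x^4 − 13x^3 + 26x^2 + 208x − 672 = (−(1/1135)x + 1909/257645)(−1135x^3 + 5210x^2 + 21360x − 70560) + ((320320/51529)x^2 − (640640/51529)x − 7687680/51529)
  −1135x^3 + 5210x^2 + 21360x − 70560 = (−(11697083/64064)x + 1082109/2288)((320320/51529)x^2 − (640640/51529)x − 7687680/51529) + (0)
Last nonzero remainder: (320320/51529)x^2 − (640640/51529)x − 7687680/51529. Dividing through by 320320/51529 gives the monic gcd x^2 − 2x − 24.

x^2 − 2x − 24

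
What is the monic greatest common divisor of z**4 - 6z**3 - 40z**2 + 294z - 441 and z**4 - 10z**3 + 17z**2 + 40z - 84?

z**2 - 10z + 21

Apply the Euclidean algorithm:
  z**4 - 6z**3 - 40z**2 + 294z - 441 = (z**4 - 10z**3 + 17z**2 + 40z - 84) + (4z**3 - 57z**2 + 254z - 357)
  z**4 - 10z**3 + 17z**2 + 40z - 84 = ((1/4)z + 17/16)(4z**3 - 57z**2 + 254z - 357) + ((225/16)z**2 - (1125/8)z + 4725/16)
  4z**3 - 57z**2 + 254z - 357 = ((64/225)z - 272/225)((225/16)z**2 - (1125/8)z + 4725/16) + (0)
Last nonzero remainder: (225/16)z**2 - (1125/8)z + 4725/16. Dividing through by 225/16 gives the monic gcd z**2 - 10z + 21.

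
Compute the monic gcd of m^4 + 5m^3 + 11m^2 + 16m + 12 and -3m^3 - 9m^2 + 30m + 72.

Apply the Euclidean algorithm:
  m^4 + 5m^3 + 11m^2 + 16m + 12 = (-(1/3)m - 2/3)(-3m^3 - 9m^2 + 30m + 72) + (15m^2 + 60m + 60)
  -3m^3 - 9m^2 + 30m + 72 = (-(1/5)m + 1/5)(15m^2 + 60m + 60) + (30m + 60)
  15m^2 + 60m + 60 = ((1/2)m + 1)(30m + 60) + (0)
Last nonzero remainder: 30m + 60. Dividing through by 30 gives the monic gcd m + 2.

m + 2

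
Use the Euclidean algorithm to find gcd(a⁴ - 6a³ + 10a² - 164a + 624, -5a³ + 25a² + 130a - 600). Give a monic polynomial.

a² - 10a + 24

Apply the Euclidean algorithm:
  a⁴ - 6a³ + 10a² - 164a + 624 = (-(1/5)a + 1/5)(-5a³ + 25a² + 130a - 600) + (31a² - 310a + 744)
  -5a³ + 25a² + 130a - 600 = (-(5/31)a - 25/31)(31a² - 310a + 744) + (0)
Last nonzero remainder: 31a² - 310a + 744. Dividing through by 31 gives the monic gcd a² - 10a + 24.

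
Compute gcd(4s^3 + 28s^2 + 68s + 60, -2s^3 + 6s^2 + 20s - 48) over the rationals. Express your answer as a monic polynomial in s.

s + 3

By polynomial division,
  4s^3 + 28s^2 + 68s + 60 = (-2)(-2s^3 + 6s^2 + 20s - 48) + (40s^2 + 108s - 36)
  -2s^3 + 6s^2 + 20s - 48 = (-(1/20)s + 57/200)(40s^2 + 108s - 36) + (-(629/50)s - 1887/50)
  40s^2 + 108s - 36 = (-(2000/629)s + 600/629)(-(629/50)s - 1887/50) + (0)
Last nonzero remainder: -(629/50)s - 1887/50. Dividing through by -629/50 gives the monic gcd s + 3.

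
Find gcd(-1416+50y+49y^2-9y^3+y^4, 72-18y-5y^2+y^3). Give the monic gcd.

-24-2y+y^2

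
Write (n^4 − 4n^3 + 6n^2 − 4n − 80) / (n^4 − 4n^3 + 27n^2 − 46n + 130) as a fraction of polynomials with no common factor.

Euclidean algorithm in ℚ[n]:
  n^4 − 4n^3 + 6n^2 − 4n − 80 = (n^4 − 4n^3 + 27n^2 − 46n + 130) + (−21n^2 + 42n − 210)
  n^4 − 4n^3 + 27n^2 − 46n + 130 = (−(1/21)n^2 + (2/21)n − 13/21)(−21n^2 + 42n − 210) + (0)
Last nonzero remainder: −21n^2 + 42n − 210. Dividing through by −21 gives the monic gcd n^2 − 2n + 10.
Cancel n^2 − 2n + 10 from numerator and denominator to get the reduced form.

(n^2 − 2n − 8)/(n^2 − 2n + 13)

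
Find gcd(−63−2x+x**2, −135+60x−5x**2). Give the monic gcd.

−9+x

By polynomial division,
  x**2−2x−63 = (−1/5)(−5x**2+60x−135) + (10x−90)
  −5x**2+60x−135 = (−(1/2)x+3/2)(10x−90) + (0)
Last nonzero remainder: 10x−90. Dividing through by 10 gives the monic gcd x−9.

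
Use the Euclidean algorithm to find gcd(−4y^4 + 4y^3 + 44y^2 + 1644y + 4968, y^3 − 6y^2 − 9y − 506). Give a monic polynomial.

y^2 + 5y + 46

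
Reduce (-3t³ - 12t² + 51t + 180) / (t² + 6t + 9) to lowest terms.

Repeated division with remainder:
  -3t³ - 12t² + 51t + 180 = (-3t + 6)(t² + 6t + 9) + (42t + 126)
  t² + 6t + 9 = ((1/42)t + 1/14)(42t + 126) + (0)
Last nonzero remainder: 42t + 126. Dividing through by 42 gives the monic gcd t + 3.
Cancel t + 3 from numerator and denominator to get the reduced form.

(-3t² - 3t + 60)/(t + 3)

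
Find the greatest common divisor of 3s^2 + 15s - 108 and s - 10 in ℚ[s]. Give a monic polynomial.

1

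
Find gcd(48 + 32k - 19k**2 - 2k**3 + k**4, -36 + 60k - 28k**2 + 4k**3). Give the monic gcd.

-3 + k

By polynomial division,
  k**4 - 2k**3 - 19k**2 + 32k + 48 = ((1/4)k + 5/4)(4k**3 - 28k**2 + 60k - 36) + (k**2 - 34k + 93)
  4k**3 - 28k**2 + 60k - 36 = (4k + 108)(k**2 - 34k + 93) + (3360k - 10080)
  k**2 - 34k + 93 = ((1/3360)k - 31/3360)(3360k - 10080) + (0)
Last nonzero remainder: 3360k - 10080. Dividing through by 3360 gives the monic gcd k - 3.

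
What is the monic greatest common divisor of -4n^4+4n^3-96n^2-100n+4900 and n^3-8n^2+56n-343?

Apply the Euclidean algorithm:
  -4n^4+4n^3-96n^2-100n+4900 = (-4n-28)(n^3-8n^2+56n-343) + (-96n^2+96n-4704)
  n^3-8n^2+56n-343 = (-(1/96)n+7/96)(-96n^2+96n-4704) + (0)
Last nonzero remainder: -96n^2+96n-4704. Dividing through by -96 gives the monic gcd n^2-n+49.

n^2-n+49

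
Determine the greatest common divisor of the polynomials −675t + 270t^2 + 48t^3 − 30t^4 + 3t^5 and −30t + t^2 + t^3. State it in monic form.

Apply the Euclidean algorithm:
  3t^5 − 30t^4 + 48t^3 + 270t^2 − 675t = (3t^2 − 33t + 171)(t^3 + t^2 − 30t) + (−891t^2 + 4455t)
  t^3 + t^2 − 30t = (−(1/891)t − 2/297)(−891t^2 + 4455t) + (0)
Last nonzero remainder: −891t^2 + 4455t. Dividing through by −891 gives the monic gcd t^2 − 5t.

−5t + t^2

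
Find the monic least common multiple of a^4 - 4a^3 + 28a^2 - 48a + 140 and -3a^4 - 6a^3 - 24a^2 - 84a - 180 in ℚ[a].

a^6 + 18a^4 + 40a^3 + 116a^2 + 272a + 840

By polynomial division,
  a^4 - 4a^3 + 28a^2 - 48a + 140 = (-1/3)(-3a^4 - 6a^3 - 24a^2 - 84a - 180) + (-6a^3 + 20a^2 - 76a + 80)
  -3a^4 - 6a^3 - 24a^2 - 84a - 180 = ((1/2)a + 8/3)(-6a^3 + 20a^2 - 76a + 80) + (-(118/3)a^2 + (236/3)a - 1180/3)
  -6a^3 + 20a^2 - 76a + 80 = ((9/59)a - 12/59)(-(118/3)a^2 + (236/3)a - 1180/3) + (0)
Last nonzero remainder: -(118/3)a^2 + (236/3)a - 1180/3. Dividing through by -118/3 gives the monic gcd a^2 - 2a + 10.
Then lcm(f, g) = f·g / gcd(f, g); expanding and making the result monic gives the answer.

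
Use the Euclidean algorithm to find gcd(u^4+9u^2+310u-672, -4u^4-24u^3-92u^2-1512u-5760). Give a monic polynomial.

u^2-5u+48

Apply the Euclidean algorithm:
  u^4+9u^2+310u-672 = (-1/4)(-4u^4-24u^3-92u^2-1512u-5760) + (-6u^3-14u^2-68u-2112)
  -4u^4-24u^3-92u^2-1512u-5760 = ((2/3)u+22/9)(-6u^3-14u^2-68u-2112) + (-(112/9)u^2+(560/9)u-1792/3)
  -6u^3-14u^2-68u-2112 = ((27/56)u+99/28)(-(112/9)u^2+(560/9)u-1792/3) + (0)
Last nonzero remainder: -(112/9)u^2+(560/9)u-1792/3. Dividing through by -112/9 gives the monic gcd u^2-5u+48.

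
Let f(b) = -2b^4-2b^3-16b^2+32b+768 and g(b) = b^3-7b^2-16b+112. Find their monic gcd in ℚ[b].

Apply the Euclidean algorithm:
  -2b^4-2b^3-16b^2+32b+768 = (-2b-16)(b^3-7b^2-16b+112) + (-160b^2+2560)
  b^3-7b^2-16b+112 = (-(1/160)b+7/160)(-160b^2+2560) + (0)
Last nonzero remainder: -160b^2+2560. Dividing through by -160 gives the monic gcd b^2-16.

b^2-16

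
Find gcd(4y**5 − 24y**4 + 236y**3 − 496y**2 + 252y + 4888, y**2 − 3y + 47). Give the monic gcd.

By polynomial division,
  4y**5 − 24y**4 + 236y**3 − 496y**2 + 252y + 4888 = (4y**3 − 12y**2 + 12y + 104)(y**2 − 3y + 47) + (0)
The last nonzero remainder y**2 − 3y + 47 is already monic.

y**2 − 3y + 47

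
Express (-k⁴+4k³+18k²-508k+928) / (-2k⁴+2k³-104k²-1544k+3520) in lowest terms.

(k²-10k+58)/(2k²-14k+220)

Repeated division with remainder:
  -k⁴+4k³+18k²-508k+928 = (1/2)(-2k⁴+2k³-104k²-1544k+3520) + (3k³+70k²+264k-832)
  -2k⁴+2k³-104k²-1544k+3520 = (-(2/3)k+146/9)(3k³+70k²+264k-832) + (-(9572/9)k²-(19144/3)k+153152/9)
  3k³+70k²+264k-832 = (-(27/9572)k-117/2393)(-(9572/9)k²-(19144/3)k+153152/9) + (0)
Last nonzero remainder: -(9572/9)k²-(19144/3)k+153152/9. Dividing through by -9572/9 gives the monic gcd k²+6k-16.
Cancel k²+6k-16 from numerator and denominator to get the reduced form.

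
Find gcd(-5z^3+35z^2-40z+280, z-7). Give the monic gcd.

z-7

Apply the Euclidean algorithm:
  -5z^3+35z^2-40z+280 = (-5z^2-40)(z-7) + (0)
The last nonzero remainder z-7 is already monic.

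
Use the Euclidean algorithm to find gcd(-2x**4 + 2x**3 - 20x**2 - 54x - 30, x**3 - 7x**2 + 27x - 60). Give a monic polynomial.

Apply the Euclidean algorithm:
  -2x**4 + 2x**3 - 20x**2 - 54x - 30 = (-2x - 12)(x**3 - 7x**2 + 27x - 60) + (-50x**2 + 150x - 750)
  x**3 - 7x**2 + 27x - 60 = (-(1/50)x + 2/25)(-50x**2 + 150x - 750) + (0)
Last nonzero remainder: -50x**2 + 150x - 750. Dividing through by -50 gives the monic gcd x**2 - 3x + 15.

x**2 - 3x + 15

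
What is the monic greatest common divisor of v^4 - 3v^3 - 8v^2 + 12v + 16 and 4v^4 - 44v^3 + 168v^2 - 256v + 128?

v^2 - 6v + 8

Repeated division with remainder:
  v^4 - 3v^3 - 8v^2 + 12v + 16 = (1/4)(4v^4 - 44v^3 + 168v^2 - 256v + 128) + (8v^3 - 50v^2 + 76v - 16)
  4v^4 - 44v^3 + 168v^2 - 256v + 128 = ((1/2)v - 19/8)(8v^3 - 50v^2 + 76v - 16) + ((45/4)v^2 - (135/2)v + 90)
  8v^3 - 50v^2 + 76v - 16 = ((32/45)v - 8/45)((45/4)v^2 - (135/2)v + 90) + (0)
Last nonzero remainder: (45/4)v^2 - (135/2)v + 90. Dividing through by 45/4 gives the monic gcd v^2 - 6v + 8.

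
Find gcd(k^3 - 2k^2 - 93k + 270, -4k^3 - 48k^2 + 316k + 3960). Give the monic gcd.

Apply the Euclidean algorithm:
  k^3 - 2k^2 - 93k + 270 = (-1/4)(-4k^3 - 48k^2 + 316k + 3960) + (-14k^2 - 14k + 1260)
  -4k^3 - 48k^2 + 316k + 3960 = ((2/7)k + 22/7)(-14k^2 - 14k + 1260) + (0)
Last nonzero remainder: -14k^2 - 14k + 1260. Dividing through by -14 gives the monic gcd k^2 + k - 90.

k^2 + k - 90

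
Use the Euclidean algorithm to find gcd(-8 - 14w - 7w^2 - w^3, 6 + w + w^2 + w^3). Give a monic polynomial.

2 + w

Apply the Euclidean algorithm:
  -w^3 - 7w^2 - 14w - 8 = (-1)(w^3 + w^2 + w + 6) + (-6w^2 - 13w - 2)
  w^3 + w^2 + w + 6 = (-(1/6)w + 7/36)(-6w^2 - 13w - 2) + ((115/36)w + 115/18)
  -6w^2 - 13w - 2 = (-(216/115)w - 36/115)((115/36)w + 115/18) + (0)
Last nonzero remainder: (115/36)w + 115/18. Dividing through by 115/36 gives the monic gcd w + 2.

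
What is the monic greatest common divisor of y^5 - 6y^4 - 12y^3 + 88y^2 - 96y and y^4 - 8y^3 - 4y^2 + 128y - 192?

Euclidean algorithm in ℚ[y]:
  y^5 - 6y^4 - 12y^3 + 88y^2 - 96y = (y + 2)(y^4 - 8y^3 - 4y^2 + 128y - 192) + (8y^3 - 32y^2 - 160y + 384)
  y^4 - 8y^3 - 4y^2 + 128y - 192 = ((1/8)y - 1/2)(8y^3 - 32y^2 - 160y + 384) + (0)
Last nonzero remainder: 8y^3 - 32y^2 - 160y + 384. Dividing through by 8 gives the monic gcd y^3 - 4y^2 - 20y + 48.

y^3 - 4y^2 - 20y + 48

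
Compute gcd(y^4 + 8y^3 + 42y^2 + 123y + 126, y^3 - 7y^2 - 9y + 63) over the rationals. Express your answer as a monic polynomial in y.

y + 3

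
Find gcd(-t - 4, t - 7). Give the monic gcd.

Apply the Euclidean algorithm:
  -t - 4 = (-1)(t - 7) + (-11)
  t - 7 = (-(1/11)t + 7/11)(-11) + (0)
The last nonzero remainder is the constant -11, so the polynomials are coprime and gcd = 1.

1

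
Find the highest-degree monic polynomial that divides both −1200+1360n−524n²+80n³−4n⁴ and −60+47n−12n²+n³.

Repeated division with remainder:
  −4n⁴+80n³−524n²+1360n−1200 = (−4n+32)(n³−12n²+47n−60) + (48n²−384n+720)
  n³−12n²+47n−60 = ((1/48)n−1/12)(48n²−384n+720) + (0)
Last nonzero remainder: 48n²−384n+720. Dividing through by 48 gives the monic gcd n²−8n+15.

15−8n+n²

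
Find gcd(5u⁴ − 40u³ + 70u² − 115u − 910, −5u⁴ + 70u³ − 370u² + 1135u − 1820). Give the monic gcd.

Apply the Euclidean algorithm:
  5u⁴ − 40u³ + 70u² − 115u − 910 = (−1)(−5u⁴ + 70u³ − 370u² + 1135u − 1820) + (30u³ − 300u² + 1020u − 2730)
  −5u⁴ + 70u³ − 370u² + 1135u − 1820 = (−(1/6)u + 2/3)(30u³ − 300u² + 1020u − 2730) + (0)
Last nonzero remainder: 30u³ − 300u² + 1020u − 2730. Dividing through by 30 gives the monic gcd u³ − 10u² + 34u − 91.

u³ − 10u² + 34u − 91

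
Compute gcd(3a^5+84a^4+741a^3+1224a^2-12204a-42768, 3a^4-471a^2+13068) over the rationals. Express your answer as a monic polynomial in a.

Repeated division with remainder:
  3a^5+84a^4+741a^3+1224a^2-12204a-42768 = (a+28)(3a^4-471a^2+13068) + (1212a^3+14412a^2-25272a-408672)
  3a^4-471a^2+13068 = ((1/404)a-1201/40804)(1212a^3+14412a^2-25272a-408672) + ((160650/10201)a^2+(2731050/10201)a+10602900/10201)
  1212a^3+14412a^2-25272a-408672 = ((2060602/26775)a-3509144/8925)((160650/10201)a^2+(2731050/10201)a+10602900/10201) + (0)
Last nonzero remainder: (160650/10201)a^2+(2731050/10201)a+10602900/10201. Dividing through by 160650/10201 gives the monic gcd a^2+17a+66.

a^2+17a+66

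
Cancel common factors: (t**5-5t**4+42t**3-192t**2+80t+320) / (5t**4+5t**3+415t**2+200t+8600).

Euclidean algorithm in ℚ[t]:
  t**5-5t**4+42t**3-192t**2+80t+320 = ((1/5)t-6/5)(5t**4+5t**3+415t**2+200t+8600) + (-35t**3+266t**2-1400t+10640)
  5t**4+5t**3+415t**2+200t+8600 = (-(1/7)t-43/35)(-35t**3+266t**2-1400t+10640) + ((2709/5)t**2+21672)
  -35t**3+266t**2-1400t+10640 = (-(25/387)t+190/387)((2709/5)t**2+21672) + (0)
Last nonzero remainder: (2709/5)t**2+21672. Dividing through by 2709/5 gives the monic gcd t**2+40.
Cancel t**2+40 from numerator and denominator to get the reduced form.

(t**3-5t**2+2t+8)/(5t**2+5t+215)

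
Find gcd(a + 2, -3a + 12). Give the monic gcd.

1

Euclidean algorithm in ℚ[a]:
  a + 2 = (-1/3)(-3a + 12) + (6)
  -3a + 12 = (-(1/2)a + 2)(6) + (0)
The last nonzero remainder is the constant 6, so the polynomials are coprime and gcd = 1.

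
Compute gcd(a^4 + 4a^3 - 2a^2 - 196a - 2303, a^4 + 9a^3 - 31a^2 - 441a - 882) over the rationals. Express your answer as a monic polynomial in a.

a^2 - 49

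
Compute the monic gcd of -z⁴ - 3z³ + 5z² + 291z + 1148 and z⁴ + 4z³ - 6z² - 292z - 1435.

z³ - z² - z - 287

Euclidean algorithm in ℚ[z]:
  -z⁴ - 3z³ + 5z² + 291z + 1148 = (-1)(z⁴ + 4z³ - 6z² - 292z - 1435) + (z³ - z² - z - 287)
  z⁴ + 4z³ - 6z² - 292z - 1435 = (z + 5)(z³ - z² - z - 287) + (0)
The last nonzero remainder z³ - z² - z - 287 is already monic.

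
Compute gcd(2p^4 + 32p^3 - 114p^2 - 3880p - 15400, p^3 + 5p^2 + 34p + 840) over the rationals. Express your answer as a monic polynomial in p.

Repeated division with remainder:
  2p^4 + 32p^3 - 114p^2 - 3880p - 15400 = (2p + 22)(p^3 + 5p^2 + 34p + 840) + (-292p^2 - 6308p - 33880)
  p^3 + 5p^2 + 34p + 840 = (-(1/292)p + 303/5329)(-292p^2 - 6308p - 33880) + ((1474200/5329)p + 14742000/5329)
  -292p^2 - 6308p - 33880 = (-(389017/368550)p - 644809/52650)((1474200/5329)p + 14742000/5329) + (0)
Last nonzero remainder: (1474200/5329)p + 14742000/5329. Dividing through by 1474200/5329 gives the monic gcd p + 10.

p + 10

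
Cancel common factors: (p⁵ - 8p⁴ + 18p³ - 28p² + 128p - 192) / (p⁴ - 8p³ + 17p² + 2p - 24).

Repeated division with remainder:
  p⁵ - 8p⁴ + 18p³ - 28p² + 128p - 192 = (p)(p⁴ - 8p³ + 17p² + 2p - 24) + (p³ - 30p² + 152p - 192)
  p⁴ - 8p³ + 17p² + 2p - 24 = (p + 22)(p³ - 30p² + 152p - 192) + (525p² - 3150p + 4200)
  p³ - 30p² + 152p - 192 = ((1/525)p - 8/175)(525p² - 3150p + 4200) + (0)
Last nonzero remainder: 525p² - 3150p + 4200. Dividing through by 525 gives the monic gcd p² - 6p + 8.
Cancel p² - 6p + 8 from numerator and denominator to get the reduced form.

(p³ - 2p² - 2p - 24)/(p² - 2p - 3)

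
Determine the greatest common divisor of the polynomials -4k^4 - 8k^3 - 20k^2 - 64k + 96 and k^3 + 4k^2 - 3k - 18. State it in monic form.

k + 3

Euclidean algorithm in ℚ[k]:
  -4k^4 - 8k^3 - 20k^2 - 64k + 96 = (-4k + 8)(k^3 + 4k^2 - 3k - 18) + (-64k^2 - 112k + 240)
  k^3 + 4k^2 - 3k - 18 = (-(1/64)k - 9/256)(-64k^2 - 112k + 240) + (-(51/16)k - 153/16)
  -64k^2 - 112k + 240 = ((1024/51)k - 1280/51)(-(51/16)k - 153/16) + (0)
Last nonzero remainder: -(51/16)k - 153/16. Dividing through by -51/16 gives the monic gcd k + 3.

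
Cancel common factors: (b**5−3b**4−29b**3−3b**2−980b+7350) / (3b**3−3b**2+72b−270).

(b**3−5b**2−49b+245)/(3b−9)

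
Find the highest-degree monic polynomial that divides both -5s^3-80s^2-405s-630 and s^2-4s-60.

s+6

Repeated division with remainder:
  -5s^3-80s^2-405s-630 = (-5s-100)(s^2-4s-60) + (-1105s-6630)
  s^2-4s-60 = (-(1/1105)s+2/221)(-1105s-6630) + (0)
Last nonzero remainder: -1105s-6630. Dividing through by -1105 gives the monic gcd s+6.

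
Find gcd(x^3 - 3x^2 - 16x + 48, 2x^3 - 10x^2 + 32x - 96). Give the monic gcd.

x - 4

Apply the Euclidean algorithm:
  x^3 - 3x^2 - 16x + 48 = (1/2)(2x^3 - 10x^2 + 32x - 96) + (2x^2 - 32x + 96)
  2x^3 - 10x^2 + 32x - 96 = (x + 11)(2x^2 - 32x + 96) + (288x - 1152)
  2x^2 - 32x + 96 = ((1/144)x - 1/12)(288x - 1152) + (0)
Last nonzero remainder: 288x - 1152. Dividing through by 288 gives the monic gcd x - 4.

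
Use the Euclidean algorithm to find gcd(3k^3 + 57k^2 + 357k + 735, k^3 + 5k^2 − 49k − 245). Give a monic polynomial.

Apply the Euclidean algorithm:
  3k^3 + 57k^2 + 357k + 735 = (3)(k^3 + 5k^2 − 49k − 245) + (42k^2 + 504k + 1470)
  k^3 + 5k^2 − 49k − 245 = ((1/42)k − 1/6)(42k^2 + 504k + 1470) + (0)
Last nonzero remainder: 42k^2 + 504k + 1470. Dividing through by 42 gives the monic gcd k^2 + 12k + 35.

k^2 + 12k + 35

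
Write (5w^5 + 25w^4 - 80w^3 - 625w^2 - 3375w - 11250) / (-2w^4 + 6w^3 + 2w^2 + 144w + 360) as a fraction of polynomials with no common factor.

(-5w^2 - 50w - 125)/(2w + 4)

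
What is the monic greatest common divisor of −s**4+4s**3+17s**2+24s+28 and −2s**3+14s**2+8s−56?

s**2−5s−14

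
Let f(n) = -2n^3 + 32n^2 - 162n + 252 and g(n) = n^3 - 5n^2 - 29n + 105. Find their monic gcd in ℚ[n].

Repeated division with remainder:
  -2n^3 + 32n^2 - 162n + 252 = (-2)(n^3 - 5n^2 - 29n + 105) + (22n^2 - 220n + 462)
  n^3 - 5n^2 - 29n + 105 = ((1/22)n + 5/22)(22n^2 - 220n + 462) + (0)
Last nonzero remainder: 22n^2 - 220n + 462. Dividing through by 22 gives the monic gcd n^2 - 10n + 21.

n^2 - 10n + 21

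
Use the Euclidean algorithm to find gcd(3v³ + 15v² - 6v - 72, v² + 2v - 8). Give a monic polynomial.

Repeated division with remainder:
  3v³ + 15v² - 6v - 72 = (3v + 9)(v² + 2v - 8) + (0)
The last nonzero remainder v² + 2v - 8 is already monic.

v² + 2v - 8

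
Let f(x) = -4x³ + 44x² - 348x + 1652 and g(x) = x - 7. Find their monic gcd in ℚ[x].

x - 7

Repeated division with remainder:
  -4x³ + 44x² - 348x + 1652 = (-4x² + 16x - 236)(x - 7) + (0)
The last nonzero remainder x - 7 is already monic.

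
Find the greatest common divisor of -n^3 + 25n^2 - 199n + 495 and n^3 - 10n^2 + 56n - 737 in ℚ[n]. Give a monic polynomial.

n - 11

Repeated division with remainder:
  -n^3 + 25n^2 - 199n + 495 = (-1)(n^3 - 10n^2 + 56n - 737) + (15n^2 - 143n - 242)
  n^3 - 10n^2 + 56n - 737 = ((1/15)n - 7/225)(15n^2 - 143n - 242) + ((15229/225)n - 167519/225)
  15n^2 - 143n - 242 = ((3375/15229)n + 4950/15229)((15229/225)n - 167519/225) + (0)
Last nonzero remainder: (15229/225)n - 167519/225. Dividing through by 15229/225 gives the monic gcd n - 11.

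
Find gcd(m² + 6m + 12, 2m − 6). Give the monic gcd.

By polynomial division,
  m² + 6m + 12 = ((1/2)m + 9/2)(2m − 6) + (39)
  2m − 6 = ((2/39)m − 2/13)(39) + (0)
The last nonzero remainder is the constant 39, so the polynomials are coprime and gcd = 1.

1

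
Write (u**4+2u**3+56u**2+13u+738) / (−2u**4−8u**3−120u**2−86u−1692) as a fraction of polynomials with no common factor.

Euclidean algorithm in ℚ[u]:
  u**4+2u**3+56u**2+13u+738 = (−1/2)(−2u**4−8u**3−120u**2−86u−1692) + (−2u**3−4u**2−30u−108)
  −2u**4−8u**3−120u**2−86u−1692 = (u+2)(−2u**3−4u**2−30u−108) + (−82u**2+82u−1476)
  −2u**3−4u**2−30u−108 = ((1/41)u+3/41)(−82u**2+82u−1476) + (0)
Last nonzero remainder: −82u**2+82u−1476. Dividing through by −82 gives the monic gcd u**2−u+18.
Cancel u**2−u+18 from numerator and denominator to get the reduced form.

(−u**2−3u−41)/(2u**2+10u+94)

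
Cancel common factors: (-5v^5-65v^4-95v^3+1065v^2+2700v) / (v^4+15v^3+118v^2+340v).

(-5v^3-40v^2+105v+540)/(v^2+10v+68)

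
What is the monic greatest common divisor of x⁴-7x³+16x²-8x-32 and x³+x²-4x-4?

Repeated division with remainder:
  x⁴-7x³+16x²-8x-32 = (x-8)(x³+x²-4x-4) + (28x²-36x-64)
  x³+x²-4x-4 = ((1/28)x+4/49)(28x²-36x-64) + ((60/49)x+60/49)
  28x²-36x-64 = ((343/15)x-784/15)((60/49)x+60/49) + (0)
Last nonzero remainder: (60/49)x+60/49. Dividing through by 60/49 gives the monic gcd x+1.

x+1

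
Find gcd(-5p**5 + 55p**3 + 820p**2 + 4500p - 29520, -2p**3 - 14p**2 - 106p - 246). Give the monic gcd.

p**2 + 4p + 41

Apply the Euclidean algorithm:
  -5p**5 + 55p**3 + 820p**2 + 4500p - 29520 = ((5/2)p**2 - (35/2)p - 75/2)(-2p**3 - 14p**2 - 106p - 246) + (-945p**2 - 3780p - 38745)
  -2p**3 - 14p**2 - 106p - 246 = ((2/945)p + 2/315)(-945p**2 - 3780p - 38745) + (0)
Last nonzero remainder: -945p**2 - 3780p - 38745. Dividing through by -945 gives the monic gcd p**2 + 4p + 41.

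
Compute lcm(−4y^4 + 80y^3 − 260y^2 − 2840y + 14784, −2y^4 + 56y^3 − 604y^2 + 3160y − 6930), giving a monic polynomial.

y^6 − 30y^5 + 310y^4 − 840y^3 − 7871y^2 + 68910y − 166320

Euclidean algorithm in ℚ[y]:
  −4y^4 + 80y^3 − 260y^2 − 2840y + 14784 = (2)(−2y^4 + 56y^3 − 604y^2 + 3160y − 6930) + (−32y^3 + 948y^2 − 9160y + 28644)
  −2y^4 + 56y^3 − 604y^2 + 3160y − 6930 = ((1/16)y + 13/128)(−32y^3 + 948y^2 − 9160y + 28644) + (−(4089/32)y^2 + (36801/16)y − 314853/32)
  −32y^3 + 948y^2 − 9160y + 28644 = ((1024/4089)y − 3968/1363)(−(4089/32)y^2 + (36801/16)y − 314853/32) + (0)
Last nonzero remainder: −(4089/32)y^2 + (36801/16)y − 314853/32. Dividing through by −4089/32 gives the monic gcd y^2 − 18y + 77.
Then lcm(f, g) = f·g / gcd(f, g); expanding and making the result monic gives the answer.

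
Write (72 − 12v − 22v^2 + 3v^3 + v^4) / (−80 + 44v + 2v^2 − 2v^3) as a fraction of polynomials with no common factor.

(36 + 12v − 5v^2 − v^3)/(−40 + 2v + 2v^2)

Apply the Euclidean algorithm:
  v^4 + 3v^3 − 22v^2 − 12v + 72 = (−(1/2)v − 2)(−2v^3 + 2v^2 + 44v − 80) + (4v^2 + 36v − 88)
  −2v^3 + 2v^2 + 44v − 80 = (−(1/2)v + 5)(4v^2 + 36v − 88) + (−180v + 360)
  4v^2 + 36v − 88 = (−(1/45)v − 11/45)(−180v + 360) + (0)
Last nonzero remainder: −180v + 360. Dividing through by −180 gives the monic gcd v − 2.
Cancel v − 2 from numerator and denominator to get the reduced form.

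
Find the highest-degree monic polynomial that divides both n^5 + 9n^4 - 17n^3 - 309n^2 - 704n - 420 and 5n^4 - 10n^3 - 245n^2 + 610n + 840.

n^3 + 2n^2 - 41n - 42

Euclidean algorithm in ℚ[n]:
  n^5 + 9n^4 - 17n^3 - 309n^2 - 704n - 420 = ((1/5)n + 11/5)(5n^4 - 10n^3 - 245n^2 + 610n + 840) + (54n^3 + 108n^2 - 2214n - 2268)
  5n^4 - 10n^3 - 245n^2 + 610n + 840 = ((5/54)n - 10/27)(54n^3 + 108n^2 - 2214n - 2268) + (0)
Last nonzero remainder: 54n^3 + 108n^2 - 2214n - 2268. Dividing through by 54 gives the monic gcd n^3 + 2n^2 - 41n - 42.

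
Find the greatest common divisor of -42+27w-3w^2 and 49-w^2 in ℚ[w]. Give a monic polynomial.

-7+w

Repeated division with remainder:
  -3w^2+27w-42 = (3)(-w^2+49) + (27w-189)
  -w^2+49 = (-(1/27)w-7/27)(27w-189) + (0)
Last nonzero remainder: 27w-189. Dividing through by 27 gives the monic gcd w-7.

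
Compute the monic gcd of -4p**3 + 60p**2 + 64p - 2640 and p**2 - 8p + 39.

1

By polynomial division,
  -4p**3 + 60p**2 + 64p - 2640 = (-4p + 28)(p**2 - 8p + 39) + (444p - 3732)
  p**2 - 8p + 39 = ((1/444)p + 5/5476)(444p - 3732) + (58056/1369)
  444p - 3732 = ((50653/4838)p - 425759/4838)(58056/1369) + (0)
The last nonzero remainder is the constant 58056/1369, so the polynomials are coprime and gcd = 1.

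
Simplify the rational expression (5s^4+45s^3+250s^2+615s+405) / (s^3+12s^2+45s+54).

Repeated division with remainder:
  5s^4+45s^3+250s^2+615s+405 = (5s-15)(s^3+12s^2+45s+54) + (205s^2+1020s+1215)
  s^3+12s^2+45s+54 = ((1/205)s+288/8405)(205s^2+1020s+1215) + ((6930/1681)s+20790/1681)
  205s^2+1020s+1215 = ((68921/1386)s+15129/154)((6930/1681)s+20790/1681) + (0)
Last nonzero remainder: (6930/1681)s+20790/1681. Dividing through by 6930/1681 gives the monic gcd s+3.
Cancel s+3 from numerator and denominator to get the reduced form.

(5s^3+30s^2+160s+135)/(s^2+9s+18)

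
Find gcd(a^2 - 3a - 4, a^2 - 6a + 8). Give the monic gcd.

Repeated division with remainder:
  a^2 - 3a - 4 = (a^2 - 6a + 8) + (3a - 12)
  a^2 - 6a + 8 = ((1/3)a - 2/3)(3a - 12) + (0)
Last nonzero remainder: 3a - 12. Dividing through by 3 gives the monic gcd a - 4.

a - 4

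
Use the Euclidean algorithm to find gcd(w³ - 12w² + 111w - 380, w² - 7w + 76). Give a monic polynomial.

w² - 7w + 76

Euclidean algorithm in ℚ[w]:
  w³ - 12w² + 111w - 380 = (w - 5)(w² - 7w + 76) + (0)
The last nonzero remainder w² - 7w + 76 is already monic.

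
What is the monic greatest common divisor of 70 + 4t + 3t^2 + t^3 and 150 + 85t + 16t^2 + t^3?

5 + t

Euclidean algorithm in ℚ[t]:
  t^3 + 3t^2 + 4t + 70 = (t^3 + 16t^2 + 85t + 150) + (−13t^2 − 81t − 80)
  t^3 + 16t^2 + 85t + 150 = (−(1/13)t − 127/169)(−13t^2 − 81t − 80) + ((3038/169)t + 15190/169)
  −13t^2 − 81t − 80 = (−(2197/3038)t − 1352/1519)((3038/169)t + 15190/169) + (0)
Last nonzero remainder: (3038/169)t + 15190/169. Dividing through by 3038/169 gives the monic gcd t + 5.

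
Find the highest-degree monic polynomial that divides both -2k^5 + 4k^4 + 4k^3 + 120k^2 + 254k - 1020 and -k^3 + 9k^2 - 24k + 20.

k^2 - 7k + 10

Repeated division with remainder:
  -2k^5 + 4k^4 + 4k^3 + 120k^2 + 254k - 1020 = (2k^2 + 14k + 74)(-k^3 + 9k^2 - 24k + 20) + (-250k^2 + 1750k - 2500)
  -k^3 + 9k^2 - 24k + 20 = ((1/250)k - 1/125)(-250k^2 + 1750k - 2500) + (0)
Last nonzero remainder: -250k^2 + 1750k - 2500. Dividing through by -250 gives the monic gcd k^2 - 7k + 10.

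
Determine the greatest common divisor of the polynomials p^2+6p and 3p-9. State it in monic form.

Apply the Euclidean algorithm:
  p^2+6p = ((1/3)p+3)(3p-9) + (27)
  3p-9 = ((1/9)p-1/3)(27) + (0)
The last nonzero remainder is the constant 27, so the polynomials are coprime and gcd = 1.

1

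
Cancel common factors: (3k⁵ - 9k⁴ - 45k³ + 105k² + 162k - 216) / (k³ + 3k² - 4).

(3k³ - 12k² - 27k + 108)/(k + 2)

Euclidean algorithm in ℚ[k]:
  3k⁵ - 9k⁴ - 45k³ + 105k² + 162k - 216 = (3k² - 18k + 9)(k³ + 3k² - 4) + (90k² + 90k - 180)
  k³ + 3k² - 4 = ((1/90)k + 1/45)(90k² + 90k - 180) + (0)
Last nonzero remainder: 90k² + 90k - 180. Dividing through by 90 gives the monic gcd k² + k - 2.
Cancel k² + k - 2 from numerator and denominator to get the reduced form.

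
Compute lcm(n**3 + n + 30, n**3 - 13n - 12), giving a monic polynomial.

Apply the Euclidean algorithm:
  n**3 + n + 30 = (n**3 - 13n - 12) + (14n + 42)
  n**3 - 13n - 12 = ((1/14)n**2 - (3/14)n - 2/7)(14n + 42) + (0)
Last nonzero remainder: 14n + 42. Dividing through by 14 gives the monic gcd n + 3.
Then lcm(f, g) = f·g / gcd(f, g); expanding and making the result monic gives the answer.

n**5 - 3n**4 - 3n**3 + 27n**2 - 94n - 120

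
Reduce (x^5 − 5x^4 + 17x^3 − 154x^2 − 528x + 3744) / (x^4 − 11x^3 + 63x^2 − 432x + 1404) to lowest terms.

Euclidean algorithm in ℚ[x]:
  x^5 − 5x^4 + 17x^3 − 154x^2 − 528x + 3744 = (x + 6)(x^4 − 11x^3 + 63x^2 − 432x + 1404) + (20x^3 − 100x^2 + 660x − 4680)
  x^4 − 11x^3 + 63x^2 − 432x + 1404 = ((1/20)x − 3/10)(20x^3 − 100x^2 + 660x − 4680) + (0)
Last nonzero remainder: 20x^3 − 100x^2 + 660x − 4680. Dividing through by 20 gives the monic gcd x^3 − 5x^2 + 33x − 234.
Cancel x^3 − 5x^2 + 33x − 234 from numerator and denominator to get the reduced form.

(x^2 − 16)/(x − 6)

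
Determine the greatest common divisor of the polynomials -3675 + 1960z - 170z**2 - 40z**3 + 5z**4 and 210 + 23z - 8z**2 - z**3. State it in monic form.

-35 + 2z + z**2

Euclidean algorithm in ℚ[z]:
  5z**4 - 40z**3 - 170z**2 + 1960z - 3675 = (-5z + 80)(-z**3 - 8z**2 + 23z + 210) + (585z**2 + 1170z - 20475)
  -z**3 - 8z**2 + 23z + 210 = (-(1/585)z - 2/195)(585z**2 + 1170z - 20475) + (0)
Last nonzero remainder: 585z**2 + 1170z - 20475. Dividing through by 585 gives the monic gcd z**2 + 2z - 35.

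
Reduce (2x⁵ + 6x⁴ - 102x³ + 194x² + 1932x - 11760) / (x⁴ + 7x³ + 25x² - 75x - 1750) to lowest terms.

By polynomial division,
  2x⁵ + 6x⁴ - 102x³ + 194x² + 1932x - 11760 = (2x - 8)(x⁴ + 7x³ + 25x² - 75x - 1750) + (-96x³ + 544x² + 4832x - 25760)
  x⁴ + 7x³ + 25x² - 75x - 1750 = (-(1/96)x - 19/144)(-96x³ + 544x² + 4832x - 25760) + ((1324/9)x² + (2648/9)x - 46340/9)
  -96x³ + 544x² + 4832x - 25760 = (-(216/331)x + 1656/331)((1324/9)x² + (2648/9)x - 46340/9) + (0)
Last nonzero remainder: (1324/9)x² + (2648/9)x - 46340/9. Dividing through by 1324/9 gives the monic gcd x² + 2x - 35.
Cancel x² + 2x - 35 from numerator and denominator to get the reduced form.

(2x³ + 2x² - 36x + 336)/(x² + 5x + 50)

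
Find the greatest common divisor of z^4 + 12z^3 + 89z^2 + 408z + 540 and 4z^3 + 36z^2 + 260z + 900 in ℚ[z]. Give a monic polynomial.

Repeated division with remainder:
  z^4 + 12z^3 + 89z^2 + 408z + 540 = ((1/4)z + 3/4)(4z^3 + 36z^2 + 260z + 900) + (-3z^2 - 12z - 135)
  4z^3 + 36z^2 + 260z + 900 = (-(4/3)z - 20/3)(-3z^2 - 12z - 135) + (0)
Last nonzero remainder: -3z^2 - 12z - 135. Dividing through by -3 gives the monic gcd z^2 + 4z + 45.

z^2 + 4z + 45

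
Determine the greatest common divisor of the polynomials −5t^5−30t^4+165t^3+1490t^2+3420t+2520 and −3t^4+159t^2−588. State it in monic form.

t^2−5t−14

By polynomial division,
  −5t^5−30t^4+165t^3+1490t^2+3420t+2520 = ((5/3)t+10)(−3t^4+159t^2−588) + (−100t^3−100t^2+4400t+8400)
  −3t^4+159t^2−588 = ((3/100)t−3/100)(−100t^3−100t^2+4400t+8400) + (24t^2−120t−336)
  −100t^3−100t^2+4400t+8400 = (−(25/6)t−25)(24t^2−120t−336) + (0)
Last nonzero remainder: 24t^2−120t−336. Dividing through by 24 gives the monic gcd t^2−5t−14.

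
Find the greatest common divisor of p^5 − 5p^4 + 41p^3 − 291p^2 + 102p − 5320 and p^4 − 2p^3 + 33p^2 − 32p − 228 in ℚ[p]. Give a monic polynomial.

Euclidean algorithm in ℚ[p]:
  p^5 − 5p^4 + 41p^3 − 291p^2 + 102p − 5320 = (p − 3)(p^4 − 2p^3 + 33p^2 − 32p − 228) + (2p^3 − 160p^2 + 234p − 6004)
  p^4 − 2p^3 + 33p^2 − 32p − 228 = ((1/2)p + 39)(2p^3 − 160p^2 + 234p − 6004) + (6156p^2 − 6156p + 233928)
  2p^3 − 160p^2 + 234p − 6004 = ((1/3078)p − 79/3078)(6156p^2 − 6156p + 233928) + (0)
Last nonzero remainder: 6156p^2 − 6156p + 233928. Dividing through by 6156 gives the monic gcd p^2 − p + 38.

p^2 − p + 38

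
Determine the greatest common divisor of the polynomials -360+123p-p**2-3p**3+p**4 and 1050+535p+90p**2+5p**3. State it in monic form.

5+p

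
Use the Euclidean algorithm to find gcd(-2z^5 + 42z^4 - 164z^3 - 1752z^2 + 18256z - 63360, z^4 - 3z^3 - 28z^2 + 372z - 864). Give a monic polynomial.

z^3 - 28z + 288

Apply the Euclidean algorithm:
  -2z^5 + 42z^4 - 164z^3 - 1752z^2 + 18256z - 63360 = (-2z + 36)(z^4 - 3z^3 - 28z^2 + 372z - 864) + (-112z^3 + 3136z - 32256)
  z^4 - 3z^3 - 28z^2 + 372z - 864 = (-(1/112)z + 3/112)(-112z^3 + 3136z - 32256) + (0)
Last nonzero remainder: -112z^3 + 3136z - 32256. Dividing through by -112 gives the monic gcd z^3 - 28z + 288.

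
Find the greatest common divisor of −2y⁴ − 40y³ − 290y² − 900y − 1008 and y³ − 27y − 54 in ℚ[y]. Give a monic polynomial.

Euclidean algorithm in ℚ[y]:
  −2y⁴ − 40y³ − 290y² − 900y − 1008 = (−2y − 40)(y³ − 27y − 54) + (−344y² − 2088y − 3168)
  y³ − 27y − 54 = (−(1/344)y + 261/14792)(−344y² − 2088y − 3168) + ((1170/1849)y + 3510/1849)
  −344y² − 2088y − 3168 = (−(318028/585)y − 325424/195)((1170/1849)y + 3510/1849) + (0)
Last nonzero remainder: (1170/1849)y + 3510/1849. Dividing through by 1170/1849 gives the monic gcd y + 3.

y + 3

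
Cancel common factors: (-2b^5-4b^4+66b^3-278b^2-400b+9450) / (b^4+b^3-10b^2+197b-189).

Repeated division with remainder:
  -2b^5-4b^4+66b^3-278b^2-400b+9450 = (-2b-2)(b^4+b^3-10b^2+197b-189) + (48b^3+96b^2-384b+9072)
  b^4+b^3-10b^2+197b-189 = ((1/48)b-1/48)(48b^3+96b^2-384b+9072) + (0)
Last nonzero remainder: 48b^3+96b^2-384b+9072. Dividing through by 48 gives the monic gcd b^3+2b^2-8b+189.
Cancel b^3+2b^2-8b+189 from numerator and denominator to get the reduced form.

(-2b^2+50)/(b-1)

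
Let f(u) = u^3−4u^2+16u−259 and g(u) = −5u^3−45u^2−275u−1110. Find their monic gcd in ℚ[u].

u^2+3u+37

Euclidean algorithm in ℚ[u]:
  u^3−4u^2+16u−259 = (−1/5)(−5u^3−45u^2−275u−1110) + (−13u^2−39u−481)
  −5u^3−45u^2−275u−1110 = ((5/13)u+30/13)(−13u^2−39u−481) + (0)
Last nonzero remainder: −13u^2−39u−481. Dividing through by −13 gives the monic gcd u^2+3u+37.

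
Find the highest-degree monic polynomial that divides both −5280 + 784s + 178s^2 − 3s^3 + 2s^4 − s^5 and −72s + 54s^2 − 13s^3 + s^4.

Apply the Euclidean algorithm:
  −s^5 + 2s^4 − 3s^3 + 178s^2 + 784s − 5280 = (−s − 11)(s^4 − 13s^3 + 54s^2 − 72s) + (−92s^3 + 700s^2 − 8s − 5280)
  s^4 − 13s^3 + 54s^2 − 72s = (−(1/92)s + 31/529)(−92s^3 + 700s^2 − 8s − 5280) + ((6820/529)s^2 − (68200/529)s + 163680/529)
  −92s^3 + 700s^2 − 8s − 5280 = (−(12167/1705)s − 529/31)((6820/529)s^2 − (68200/529)s + 163680/529) + (0)
Last nonzero remainder: (6820/529)s^2 − (68200/529)s + 163680/529. Dividing through by 6820/529 gives the monic gcd s^2 − 10s + 24.

24 − 10s + s^2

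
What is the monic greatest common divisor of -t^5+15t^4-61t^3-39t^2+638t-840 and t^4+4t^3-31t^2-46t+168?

Repeated division with remainder:
  -t^5+15t^4-61t^3-39t^2+638t-840 = (-t+19)(t^4+4t^3-31t^2-46t+168) + (-168t^3+504t^2+1680t-4032)
  t^4+4t^3-31t^2-46t+168 = (-(1/168)t-1/24)(-168t^3+504t^2+1680t-4032) + (0)
Last nonzero remainder: -168t^3+504t^2+1680t-4032. Dividing through by -168 gives the monic gcd t^3-3t^2-10t+24.

t^3-3t^2-10t+24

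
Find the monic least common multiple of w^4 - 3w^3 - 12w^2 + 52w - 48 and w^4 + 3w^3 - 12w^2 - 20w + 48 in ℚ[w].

Repeated division with remainder:
  w^4 - 3w^3 - 12w^2 + 52w - 48 = (w^4 + 3w^3 - 12w^2 - 20w + 48) + (-6w^3 + 72w - 96)
  w^4 + 3w^3 - 12w^2 - 20w + 48 = (-(1/6)w - 1/2)(-6w^3 + 72w - 96) + (0)
Last nonzero remainder: -6w^3 + 72w - 96. Dividing through by -6 gives the monic gcd w^3 - 12w + 16.
Then lcm(f, g) = f·g / gcd(f, g); expanding and making the result monic gives the answer.

w^5 - 21w^3 + 16w^2 + 108w - 144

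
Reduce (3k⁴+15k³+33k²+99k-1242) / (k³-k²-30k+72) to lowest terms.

By polynomial division,
  3k⁴+15k³+33k²+99k-1242 = (3k+18)(k³-k²-30k+72) + (141k²+423k-2538)
  k³-k²-30k+72 = ((1/141)k-4/141)(141k²+423k-2538) + (0)
Last nonzero remainder: 141k²+423k-2538. Dividing through by 141 gives the monic gcd k²+3k-18.
Cancel k²+3k-18 from numerator and denominator to get the reduced form.

(3k²+6k+69)/(k-4)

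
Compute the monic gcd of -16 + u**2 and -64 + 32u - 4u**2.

-4 + u

Apply the Euclidean algorithm:
  u**2 - 16 = (-1/4)(-4u**2 + 32u - 64) + (8u - 32)
  -4u**2 + 32u - 64 = (-(1/2)u + 2)(8u - 32) + (0)
Last nonzero remainder: 8u - 32. Dividing through by 8 gives the monic gcd u - 4.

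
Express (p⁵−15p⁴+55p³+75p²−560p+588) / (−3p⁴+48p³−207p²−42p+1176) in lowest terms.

Apply the Euclidean algorithm:
  p⁵−15p⁴+55p³+75p²−560p+588 = (−(1/3)p−1/3)(−3p⁴+48p³−207p²−42p+1176) + (2p³−8p²−182p+980)
  −3p⁴+48p³−207p²−42p+1176 = (−(3/2)p+18)(2p³−8p²−182p+980) + (−336p²+4704p−16464)
  2p³−8p²−182p+980 = (−(1/168)p−5/84)(−336p²+4704p−16464) + (0)
Last nonzero remainder: −336p²+4704p−16464. Dividing through by −336 gives the monic gcd p²−14p+49.
Cancel p²−14p+49 from numerator and denominator to get the reduced form.

(−p³+p²+8p−12)/(3p²−6p−24)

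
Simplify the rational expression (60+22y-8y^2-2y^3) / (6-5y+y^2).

(-20-14y-2y^2)/(-2+y)

Repeated division with remainder:
  -2y^3-8y^2+22y+60 = (-2y-18)(y^2-5y+6) + (-56y+168)
  y^2-5y+6 = (-(1/56)y+1/28)(-56y+168) + (0)
Last nonzero remainder: -56y+168. Dividing through by -56 gives the monic gcd y-3.
Cancel y-3 from numerator and denominator to get the reduced form.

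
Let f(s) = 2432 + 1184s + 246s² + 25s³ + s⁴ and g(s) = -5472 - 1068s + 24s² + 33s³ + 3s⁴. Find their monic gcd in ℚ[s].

304 + 110s + 17s² + s³

Repeated division with remainder:
  s⁴ + 25s³ + 246s² + 1184s + 2432 = (1/3)(3s⁴ + 33s³ + 24s² - 1068s - 5472) + (14s³ + 238s² + 1540s + 4256)
  3s⁴ + 33s³ + 24s² - 1068s - 5472 = ((3/14)s - 9/7)(14s³ + 238s² + 1540s + 4256) + (0)
Last nonzero remainder: 14s³ + 238s² + 1540s + 4256. Dividing through by 14 gives the monic gcd s³ + 17s² + 110s + 304.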